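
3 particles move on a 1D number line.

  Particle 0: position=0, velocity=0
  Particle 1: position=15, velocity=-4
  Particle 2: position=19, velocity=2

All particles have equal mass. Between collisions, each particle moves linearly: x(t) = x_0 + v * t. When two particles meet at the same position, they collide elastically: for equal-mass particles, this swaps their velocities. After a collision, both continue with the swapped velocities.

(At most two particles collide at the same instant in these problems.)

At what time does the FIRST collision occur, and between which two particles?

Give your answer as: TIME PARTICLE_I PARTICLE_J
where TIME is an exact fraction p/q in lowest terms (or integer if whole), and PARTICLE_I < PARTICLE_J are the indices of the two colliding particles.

Pair (0,1): pos 0,15 vel 0,-4 -> gap=15, closing at 4/unit, collide at t=15/4
Pair (1,2): pos 15,19 vel -4,2 -> not approaching (rel speed -6 <= 0)
Earliest collision: t=15/4 between 0 and 1

Answer: 15/4 0 1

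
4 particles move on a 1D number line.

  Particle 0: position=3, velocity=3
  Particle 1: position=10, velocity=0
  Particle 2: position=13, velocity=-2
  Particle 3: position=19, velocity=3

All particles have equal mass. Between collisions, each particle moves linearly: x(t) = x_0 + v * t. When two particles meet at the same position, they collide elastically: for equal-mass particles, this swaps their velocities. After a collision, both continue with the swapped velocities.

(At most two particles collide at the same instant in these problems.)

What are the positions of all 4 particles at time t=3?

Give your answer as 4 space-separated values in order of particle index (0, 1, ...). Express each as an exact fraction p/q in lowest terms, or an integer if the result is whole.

Collision at t=3/2: particles 1 and 2 swap velocities; positions: p0=15/2 p1=10 p2=10 p3=47/2; velocities now: v0=3 v1=-2 v2=0 v3=3
Collision at t=2: particles 0 and 1 swap velocities; positions: p0=9 p1=9 p2=10 p3=25; velocities now: v0=-2 v1=3 v2=0 v3=3
Collision at t=7/3: particles 1 and 2 swap velocities; positions: p0=25/3 p1=10 p2=10 p3=26; velocities now: v0=-2 v1=0 v2=3 v3=3
Advance to t=3 (no further collisions before then); velocities: v0=-2 v1=0 v2=3 v3=3; positions = 7 10 12 28

Answer: 7 10 12 28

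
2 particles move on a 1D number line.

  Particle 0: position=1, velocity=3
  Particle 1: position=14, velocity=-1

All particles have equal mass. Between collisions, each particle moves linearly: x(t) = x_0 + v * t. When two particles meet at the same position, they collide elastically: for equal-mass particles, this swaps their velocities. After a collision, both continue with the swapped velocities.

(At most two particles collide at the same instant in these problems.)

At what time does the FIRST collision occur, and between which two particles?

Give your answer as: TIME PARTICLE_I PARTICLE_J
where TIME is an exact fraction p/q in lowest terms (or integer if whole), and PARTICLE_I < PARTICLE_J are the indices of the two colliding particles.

Pair (0,1): pos 1,14 vel 3,-1 -> gap=13, closing at 4/unit, collide at t=13/4
Earliest collision: t=13/4 between 0 and 1

Answer: 13/4 0 1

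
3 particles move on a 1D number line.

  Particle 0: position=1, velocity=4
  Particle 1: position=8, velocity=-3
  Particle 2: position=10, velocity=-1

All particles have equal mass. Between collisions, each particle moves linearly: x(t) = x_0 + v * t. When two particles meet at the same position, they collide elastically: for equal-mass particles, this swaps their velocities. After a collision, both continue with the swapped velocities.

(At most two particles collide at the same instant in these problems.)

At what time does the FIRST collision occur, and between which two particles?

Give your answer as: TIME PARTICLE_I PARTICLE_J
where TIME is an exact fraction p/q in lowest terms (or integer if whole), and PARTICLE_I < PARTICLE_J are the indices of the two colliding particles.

Answer: 1 0 1

Derivation:
Pair (0,1): pos 1,8 vel 4,-3 -> gap=7, closing at 7/unit, collide at t=1
Pair (1,2): pos 8,10 vel -3,-1 -> not approaching (rel speed -2 <= 0)
Earliest collision: t=1 between 0 and 1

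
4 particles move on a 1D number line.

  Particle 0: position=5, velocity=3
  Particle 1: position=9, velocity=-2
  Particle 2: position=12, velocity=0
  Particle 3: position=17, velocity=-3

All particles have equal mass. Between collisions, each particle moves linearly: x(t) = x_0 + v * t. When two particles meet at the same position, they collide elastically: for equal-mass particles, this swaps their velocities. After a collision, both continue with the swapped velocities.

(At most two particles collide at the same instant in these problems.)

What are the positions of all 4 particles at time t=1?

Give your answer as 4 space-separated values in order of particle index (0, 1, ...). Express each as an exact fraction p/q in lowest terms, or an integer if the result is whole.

Collision at t=4/5: particles 0 and 1 swap velocities; positions: p0=37/5 p1=37/5 p2=12 p3=73/5; velocities now: v0=-2 v1=3 v2=0 v3=-3
Advance to t=1 (no further collisions before then); velocities: v0=-2 v1=3 v2=0 v3=-3; positions = 7 8 12 14

Answer: 7 8 12 14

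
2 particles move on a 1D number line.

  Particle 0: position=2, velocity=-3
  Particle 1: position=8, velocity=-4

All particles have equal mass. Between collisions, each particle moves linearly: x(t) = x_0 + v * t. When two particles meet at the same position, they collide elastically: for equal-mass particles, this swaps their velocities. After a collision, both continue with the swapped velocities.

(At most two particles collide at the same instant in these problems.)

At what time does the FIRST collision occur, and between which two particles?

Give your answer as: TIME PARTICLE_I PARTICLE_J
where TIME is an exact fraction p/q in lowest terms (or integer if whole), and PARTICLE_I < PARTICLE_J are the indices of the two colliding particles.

Answer: 6 0 1

Derivation:
Pair (0,1): pos 2,8 vel -3,-4 -> gap=6, closing at 1/unit, collide at t=6
Earliest collision: t=6 between 0 and 1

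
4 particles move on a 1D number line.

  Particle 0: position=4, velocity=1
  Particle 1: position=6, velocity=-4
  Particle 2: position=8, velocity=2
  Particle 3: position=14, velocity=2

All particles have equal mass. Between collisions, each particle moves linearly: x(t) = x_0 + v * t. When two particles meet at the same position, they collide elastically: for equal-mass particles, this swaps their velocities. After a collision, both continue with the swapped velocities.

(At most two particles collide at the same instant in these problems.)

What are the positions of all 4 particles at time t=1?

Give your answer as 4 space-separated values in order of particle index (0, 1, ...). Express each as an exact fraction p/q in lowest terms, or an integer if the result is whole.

Answer: 2 5 10 16

Derivation:
Collision at t=2/5: particles 0 and 1 swap velocities; positions: p0=22/5 p1=22/5 p2=44/5 p3=74/5; velocities now: v0=-4 v1=1 v2=2 v3=2
Advance to t=1 (no further collisions before then); velocities: v0=-4 v1=1 v2=2 v3=2; positions = 2 5 10 16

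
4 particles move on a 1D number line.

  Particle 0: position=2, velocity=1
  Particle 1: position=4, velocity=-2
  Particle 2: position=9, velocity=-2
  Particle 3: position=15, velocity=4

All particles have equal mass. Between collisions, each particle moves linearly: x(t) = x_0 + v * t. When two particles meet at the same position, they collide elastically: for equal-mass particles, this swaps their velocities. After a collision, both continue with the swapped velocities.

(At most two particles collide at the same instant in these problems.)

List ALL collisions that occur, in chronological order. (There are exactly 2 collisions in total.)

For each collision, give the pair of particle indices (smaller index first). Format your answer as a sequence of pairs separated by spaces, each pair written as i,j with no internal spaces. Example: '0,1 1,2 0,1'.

Answer: 0,1 1,2

Derivation:
Collision at t=2/3: particles 0 and 1 swap velocities; positions: p0=8/3 p1=8/3 p2=23/3 p3=53/3; velocities now: v0=-2 v1=1 v2=-2 v3=4
Collision at t=7/3: particles 1 and 2 swap velocities; positions: p0=-2/3 p1=13/3 p2=13/3 p3=73/3; velocities now: v0=-2 v1=-2 v2=1 v3=4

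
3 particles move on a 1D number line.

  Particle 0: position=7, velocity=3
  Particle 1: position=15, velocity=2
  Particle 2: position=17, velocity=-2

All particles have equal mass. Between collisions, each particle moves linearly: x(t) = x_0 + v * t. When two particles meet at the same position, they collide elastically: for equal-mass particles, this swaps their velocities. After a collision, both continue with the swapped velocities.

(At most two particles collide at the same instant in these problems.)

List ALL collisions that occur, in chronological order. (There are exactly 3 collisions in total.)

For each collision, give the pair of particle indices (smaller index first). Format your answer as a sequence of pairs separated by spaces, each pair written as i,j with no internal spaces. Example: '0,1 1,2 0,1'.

Answer: 1,2 0,1 1,2

Derivation:
Collision at t=1/2: particles 1 and 2 swap velocities; positions: p0=17/2 p1=16 p2=16; velocities now: v0=3 v1=-2 v2=2
Collision at t=2: particles 0 and 1 swap velocities; positions: p0=13 p1=13 p2=19; velocities now: v0=-2 v1=3 v2=2
Collision at t=8: particles 1 and 2 swap velocities; positions: p0=1 p1=31 p2=31; velocities now: v0=-2 v1=2 v2=3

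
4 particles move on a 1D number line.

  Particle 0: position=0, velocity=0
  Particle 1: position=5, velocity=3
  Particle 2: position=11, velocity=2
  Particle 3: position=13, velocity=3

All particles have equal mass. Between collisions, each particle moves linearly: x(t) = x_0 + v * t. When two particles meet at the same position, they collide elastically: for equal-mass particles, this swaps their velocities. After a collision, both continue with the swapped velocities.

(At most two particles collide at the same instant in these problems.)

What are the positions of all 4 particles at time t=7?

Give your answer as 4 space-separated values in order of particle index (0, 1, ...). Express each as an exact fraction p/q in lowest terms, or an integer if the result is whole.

Collision at t=6: particles 1 and 2 swap velocities; positions: p0=0 p1=23 p2=23 p3=31; velocities now: v0=0 v1=2 v2=3 v3=3
Advance to t=7 (no further collisions before then); velocities: v0=0 v1=2 v2=3 v3=3; positions = 0 25 26 34

Answer: 0 25 26 34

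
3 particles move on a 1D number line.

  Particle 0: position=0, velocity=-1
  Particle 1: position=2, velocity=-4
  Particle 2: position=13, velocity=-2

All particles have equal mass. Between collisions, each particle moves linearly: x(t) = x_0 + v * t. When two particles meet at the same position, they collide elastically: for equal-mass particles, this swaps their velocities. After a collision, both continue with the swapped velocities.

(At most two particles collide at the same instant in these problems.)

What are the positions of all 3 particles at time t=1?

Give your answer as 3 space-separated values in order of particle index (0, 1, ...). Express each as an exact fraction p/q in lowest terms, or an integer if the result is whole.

Collision at t=2/3: particles 0 and 1 swap velocities; positions: p0=-2/3 p1=-2/3 p2=35/3; velocities now: v0=-4 v1=-1 v2=-2
Advance to t=1 (no further collisions before then); velocities: v0=-4 v1=-1 v2=-2; positions = -2 -1 11

Answer: -2 -1 11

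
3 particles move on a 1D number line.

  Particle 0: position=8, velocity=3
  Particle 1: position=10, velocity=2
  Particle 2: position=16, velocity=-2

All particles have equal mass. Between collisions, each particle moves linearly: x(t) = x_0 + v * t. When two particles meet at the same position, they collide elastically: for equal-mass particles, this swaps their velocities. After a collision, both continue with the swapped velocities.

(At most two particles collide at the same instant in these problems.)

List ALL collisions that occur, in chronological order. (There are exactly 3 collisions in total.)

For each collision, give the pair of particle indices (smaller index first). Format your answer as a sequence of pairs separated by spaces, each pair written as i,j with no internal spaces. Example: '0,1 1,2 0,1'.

Answer: 1,2 0,1 1,2

Derivation:
Collision at t=3/2: particles 1 and 2 swap velocities; positions: p0=25/2 p1=13 p2=13; velocities now: v0=3 v1=-2 v2=2
Collision at t=8/5: particles 0 and 1 swap velocities; positions: p0=64/5 p1=64/5 p2=66/5; velocities now: v0=-2 v1=3 v2=2
Collision at t=2: particles 1 and 2 swap velocities; positions: p0=12 p1=14 p2=14; velocities now: v0=-2 v1=2 v2=3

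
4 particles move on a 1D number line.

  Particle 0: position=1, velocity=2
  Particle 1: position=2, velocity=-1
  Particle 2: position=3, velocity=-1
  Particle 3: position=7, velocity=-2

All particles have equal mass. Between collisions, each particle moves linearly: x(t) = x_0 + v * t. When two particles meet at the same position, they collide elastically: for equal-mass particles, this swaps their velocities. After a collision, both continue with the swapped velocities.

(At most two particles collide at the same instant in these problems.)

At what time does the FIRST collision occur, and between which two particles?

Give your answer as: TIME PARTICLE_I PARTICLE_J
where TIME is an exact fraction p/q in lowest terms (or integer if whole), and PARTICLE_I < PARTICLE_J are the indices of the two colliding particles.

Pair (0,1): pos 1,2 vel 2,-1 -> gap=1, closing at 3/unit, collide at t=1/3
Pair (1,2): pos 2,3 vel -1,-1 -> not approaching (rel speed 0 <= 0)
Pair (2,3): pos 3,7 vel -1,-2 -> gap=4, closing at 1/unit, collide at t=4
Earliest collision: t=1/3 between 0 and 1

Answer: 1/3 0 1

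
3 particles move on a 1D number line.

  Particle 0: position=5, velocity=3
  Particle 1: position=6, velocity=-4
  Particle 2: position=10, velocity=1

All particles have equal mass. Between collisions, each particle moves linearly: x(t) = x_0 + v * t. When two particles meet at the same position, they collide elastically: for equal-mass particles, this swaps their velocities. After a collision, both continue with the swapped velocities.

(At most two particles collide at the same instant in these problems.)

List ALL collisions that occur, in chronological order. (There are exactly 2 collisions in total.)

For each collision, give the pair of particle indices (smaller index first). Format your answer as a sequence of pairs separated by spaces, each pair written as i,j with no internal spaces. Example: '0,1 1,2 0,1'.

Answer: 0,1 1,2

Derivation:
Collision at t=1/7: particles 0 and 1 swap velocities; positions: p0=38/7 p1=38/7 p2=71/7; velocities now: v0=-4 v1=3 v2=1
Collision at t=5/2: particles 1 and 2 swap velocities; positions: p0=-4 p1=25/2 p2=25/2; velocities now: v0=-4 v1=1 v2=3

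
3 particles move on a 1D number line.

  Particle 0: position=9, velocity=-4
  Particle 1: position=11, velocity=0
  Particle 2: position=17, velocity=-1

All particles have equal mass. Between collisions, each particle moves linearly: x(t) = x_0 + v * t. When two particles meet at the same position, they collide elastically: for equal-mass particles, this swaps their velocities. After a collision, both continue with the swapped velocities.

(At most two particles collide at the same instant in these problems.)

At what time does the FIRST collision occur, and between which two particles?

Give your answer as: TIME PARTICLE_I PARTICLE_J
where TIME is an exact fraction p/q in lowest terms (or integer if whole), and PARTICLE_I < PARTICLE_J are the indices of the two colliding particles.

Answer: 6 1 2

Derivation:
Pair (0,1): pos 9,11 vel -4,0 -> not approaching (rel speed -4 <= 0)
Pair (1,2): pos 11,17 vel 0,-1 -> gap=6, closing at 1/unit, collide at t=6
Earliest collision: t=6 between 1 and 2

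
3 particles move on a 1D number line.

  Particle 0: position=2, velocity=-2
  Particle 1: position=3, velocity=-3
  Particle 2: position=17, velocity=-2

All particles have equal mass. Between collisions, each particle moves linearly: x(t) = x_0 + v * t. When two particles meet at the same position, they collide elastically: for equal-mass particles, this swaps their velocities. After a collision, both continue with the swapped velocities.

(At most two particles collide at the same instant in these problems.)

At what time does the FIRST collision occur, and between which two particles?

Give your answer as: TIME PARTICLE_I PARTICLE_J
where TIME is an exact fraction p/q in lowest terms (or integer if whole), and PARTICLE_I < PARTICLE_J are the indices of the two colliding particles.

Answer: 1 0 1

Derivation:
Pair (0,1): pos 2,3 vel -2,-3 -> gap=1, closing at 1/unit, collide at t=1
Pair (1,2): pos 3,17 vel -3,-2 -> not approaching (rel speed -1 <= 0)
Earliest collision: t=1 between 0 and 1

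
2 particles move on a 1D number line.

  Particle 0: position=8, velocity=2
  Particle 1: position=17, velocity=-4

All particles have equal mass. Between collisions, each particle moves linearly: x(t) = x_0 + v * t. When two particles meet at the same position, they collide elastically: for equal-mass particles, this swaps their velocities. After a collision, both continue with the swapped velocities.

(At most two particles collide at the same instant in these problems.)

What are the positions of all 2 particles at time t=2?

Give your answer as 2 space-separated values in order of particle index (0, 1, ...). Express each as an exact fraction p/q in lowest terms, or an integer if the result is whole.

Answer: 9 12

Derivation:
Collision at t=3/2: particles 0 and 1 swap velocities; positions: p0=11 p1=11; velocities now: v0=-4 v1=2
Advance to t=2 (no further collisions before then); velocities: v0=-4 v1=2; positions = 9 12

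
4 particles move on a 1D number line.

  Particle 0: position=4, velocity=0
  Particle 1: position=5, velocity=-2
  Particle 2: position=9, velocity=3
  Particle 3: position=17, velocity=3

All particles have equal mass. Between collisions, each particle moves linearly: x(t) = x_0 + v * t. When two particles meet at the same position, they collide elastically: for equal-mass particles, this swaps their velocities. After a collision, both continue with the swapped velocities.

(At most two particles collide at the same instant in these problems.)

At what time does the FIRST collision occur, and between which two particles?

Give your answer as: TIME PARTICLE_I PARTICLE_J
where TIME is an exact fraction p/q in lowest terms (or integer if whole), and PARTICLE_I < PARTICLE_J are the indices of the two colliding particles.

Pair (0,1): pos 4,5 vel 0,-2 -> gap=1, closing at 2/unit, collide at t=1/2
Pair (1,2): pos 5,9 vel -2,3 -> not approaching (rel speed -5 <= 0)
Pair (2,3): pos 9,17 vel 3,3 -> not approaching (rel speed 0 <= 0)
Earliest collision: t=1/2 between 0 and 1

Answer: 1/2 0 1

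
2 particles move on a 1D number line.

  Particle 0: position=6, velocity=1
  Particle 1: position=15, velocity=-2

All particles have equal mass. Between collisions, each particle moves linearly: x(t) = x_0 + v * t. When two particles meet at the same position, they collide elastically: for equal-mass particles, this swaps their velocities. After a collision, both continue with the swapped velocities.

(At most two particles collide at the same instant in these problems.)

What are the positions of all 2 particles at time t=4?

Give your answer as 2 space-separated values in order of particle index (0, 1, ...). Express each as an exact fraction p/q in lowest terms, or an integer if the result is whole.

Collision at t=3: particles 0 and 1 swap velocities; positions: p0=9 p1=9; velocities now: v0=-2 v1=1
Advance to t=4 (no further collisions before then); velocities: v0=-2 v1=1; positions = 7 10

Answer: 7 10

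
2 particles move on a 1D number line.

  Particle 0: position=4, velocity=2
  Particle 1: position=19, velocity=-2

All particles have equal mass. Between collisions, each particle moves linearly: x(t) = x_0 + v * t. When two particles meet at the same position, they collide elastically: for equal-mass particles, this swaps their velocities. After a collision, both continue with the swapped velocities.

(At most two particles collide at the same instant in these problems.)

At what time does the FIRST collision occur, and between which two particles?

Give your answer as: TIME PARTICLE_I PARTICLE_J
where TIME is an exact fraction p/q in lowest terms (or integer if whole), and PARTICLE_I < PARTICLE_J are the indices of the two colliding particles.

Answer: 15/4 0 1

Derivation:
Pair (0,1): pos 4,19 vel 2,-2 -> gap=15, closing at 4/unit, collide at t=15/4
Earliest collision: t=15/4 between 0 and 1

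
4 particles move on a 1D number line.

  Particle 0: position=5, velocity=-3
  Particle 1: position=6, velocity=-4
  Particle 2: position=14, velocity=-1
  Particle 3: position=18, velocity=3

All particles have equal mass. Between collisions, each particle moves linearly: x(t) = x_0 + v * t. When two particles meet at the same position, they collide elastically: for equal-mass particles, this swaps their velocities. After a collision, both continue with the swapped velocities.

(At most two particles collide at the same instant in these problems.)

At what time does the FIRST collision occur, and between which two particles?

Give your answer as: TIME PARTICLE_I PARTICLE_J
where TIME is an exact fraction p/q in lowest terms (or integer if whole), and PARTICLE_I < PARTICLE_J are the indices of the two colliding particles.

Answer: 1 0 1

Derivation:
Pair (0,1): pos 5,6 vel -3,-4 -> gap=1, closing at 1/unit, collide at t=1
Pair (1,2): pos 6,14 vel -4,-1 -> not approaching (rel speed -3 <= 0)
Pair (2,3): pos 14,18 vel -1,3 -> not approaching (rel speed -4 <= 0)
Earliest collision: t=1 between 0 and 1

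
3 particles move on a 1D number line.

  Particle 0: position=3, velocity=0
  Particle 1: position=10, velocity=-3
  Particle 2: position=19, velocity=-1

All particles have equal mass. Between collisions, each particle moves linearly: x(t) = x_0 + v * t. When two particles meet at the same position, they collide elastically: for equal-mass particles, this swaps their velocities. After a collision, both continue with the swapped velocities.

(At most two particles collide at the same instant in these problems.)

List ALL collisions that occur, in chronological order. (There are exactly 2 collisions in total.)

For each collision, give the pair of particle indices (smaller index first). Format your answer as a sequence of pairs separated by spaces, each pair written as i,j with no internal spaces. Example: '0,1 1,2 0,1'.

Collision at t=7/3: particles 0 and 1 swap velocities; positions: p0=3 p1=3 p2=50/3; velocities now: v0=-3 v1=0 v2=-1
Collision at t=16: particles 1 and 2 swap velocities; positions: p0=-38 p1=3 p2=3; velocities now: v0=-3 v1=-1 v2=0

Answer: 0,1 1,2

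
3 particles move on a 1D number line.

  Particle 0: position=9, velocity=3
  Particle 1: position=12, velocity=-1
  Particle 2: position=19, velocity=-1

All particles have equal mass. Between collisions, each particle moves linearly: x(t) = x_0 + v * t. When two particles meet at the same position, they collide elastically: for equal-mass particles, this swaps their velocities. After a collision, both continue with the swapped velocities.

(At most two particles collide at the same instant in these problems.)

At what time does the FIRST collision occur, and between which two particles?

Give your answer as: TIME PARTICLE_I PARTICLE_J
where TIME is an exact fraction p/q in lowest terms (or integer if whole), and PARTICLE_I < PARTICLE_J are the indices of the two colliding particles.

Pair (0,1): pos 9,12 vel 3,-1 -> gap=3, closing at 4/unit, collide at t=3/4
Pair (1,2): pos 12,19 vel -1,-1 -> not approaching (rel speed 0 <= 0)
Earliest collision: t=3/4 between 0 and 1

Answer: 3/4 0 1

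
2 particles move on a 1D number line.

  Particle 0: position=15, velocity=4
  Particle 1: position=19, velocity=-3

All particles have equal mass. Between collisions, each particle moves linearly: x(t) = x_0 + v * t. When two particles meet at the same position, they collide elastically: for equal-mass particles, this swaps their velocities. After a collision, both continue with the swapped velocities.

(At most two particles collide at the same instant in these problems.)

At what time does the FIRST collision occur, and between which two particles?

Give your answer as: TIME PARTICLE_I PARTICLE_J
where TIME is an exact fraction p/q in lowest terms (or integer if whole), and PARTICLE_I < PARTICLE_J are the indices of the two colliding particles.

Pair (0,1): pos 15,19 vel 4,-3 -> gap=4, closing at 7/unit, collide at t=4/7
Earliest collision: t=4/7 between 0 and 1

Answer: 4/7 0 1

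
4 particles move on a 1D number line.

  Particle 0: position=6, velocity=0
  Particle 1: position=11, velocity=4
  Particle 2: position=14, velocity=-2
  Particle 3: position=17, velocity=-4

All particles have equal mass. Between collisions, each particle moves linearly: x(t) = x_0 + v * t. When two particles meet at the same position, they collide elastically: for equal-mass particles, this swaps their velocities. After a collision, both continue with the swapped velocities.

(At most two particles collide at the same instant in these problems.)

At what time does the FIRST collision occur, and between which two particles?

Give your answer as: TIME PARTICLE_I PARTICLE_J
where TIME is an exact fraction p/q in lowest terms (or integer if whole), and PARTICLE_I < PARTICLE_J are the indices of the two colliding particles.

Answer: 1/2 1 2

Derivation:
Pair (0,1): pos 6,11 vel 0,4 -> not approaching (rel speed -4 <= 0)
Pair (1,2): pos 11,14 vel 4,-2 -> gap=3, closing at 6/unit, collide at t=1/2
Pair (2,3): pos 14,17 vel -2,-4 -> gap=3, closing at 2/unit, collide at t=3/2
Earliest collision: t=1/2 between 1 and 2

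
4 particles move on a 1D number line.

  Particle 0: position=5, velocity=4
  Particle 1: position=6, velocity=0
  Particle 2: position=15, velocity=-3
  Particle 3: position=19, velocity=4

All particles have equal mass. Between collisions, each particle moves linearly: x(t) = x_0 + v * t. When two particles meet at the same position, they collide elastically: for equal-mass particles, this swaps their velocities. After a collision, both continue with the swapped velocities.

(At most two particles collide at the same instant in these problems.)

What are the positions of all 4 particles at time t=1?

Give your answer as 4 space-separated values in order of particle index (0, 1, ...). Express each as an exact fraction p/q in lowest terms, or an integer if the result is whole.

Collision at t=1/4: particles 0 and 1 swap velocities; positions: p0=6 p1=6 p2=57/4 p3=20; velocities now: v0=0 v1=4 v2=-3 v3=4
Advance to t=1 (no further collisions before then); velocities: v0=0 v1=4 v2=-3 v3=4; positions = 6 9 12 23

Answer: 6 9 12 23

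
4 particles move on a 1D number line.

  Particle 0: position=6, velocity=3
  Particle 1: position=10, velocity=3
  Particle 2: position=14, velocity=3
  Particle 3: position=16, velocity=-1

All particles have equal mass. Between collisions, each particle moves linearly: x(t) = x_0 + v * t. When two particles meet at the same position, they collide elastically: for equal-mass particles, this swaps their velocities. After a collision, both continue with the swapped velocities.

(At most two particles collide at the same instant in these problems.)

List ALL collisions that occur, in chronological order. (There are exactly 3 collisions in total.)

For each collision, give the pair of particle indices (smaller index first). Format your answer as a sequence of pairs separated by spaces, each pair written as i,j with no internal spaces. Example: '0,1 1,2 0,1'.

Collision at t=1/2: particles 2 and 3 swap velocities; positions: p0=15/2 p1=23/2 p2=31/2 p3=31/2; velocities now: v0=3 v1=3 v2=-1 v3=3
Collision at t=3/2: particles 1 and 2 swap velocities; positions: p0=21/2 p1=29/2 p2=29/2 p3=37/2; velocities now: v0=3 v1=-1 v2=3 v3=3
Collision at t=5/2: particles 0 and 1 swap velocities; positions: p0=27/2 p1=27/2 p2=35/2 p3=43/2; velocities now: v0=-1 v1=3 v2=3 v3=3

Answer: 2,3 1,2 0,1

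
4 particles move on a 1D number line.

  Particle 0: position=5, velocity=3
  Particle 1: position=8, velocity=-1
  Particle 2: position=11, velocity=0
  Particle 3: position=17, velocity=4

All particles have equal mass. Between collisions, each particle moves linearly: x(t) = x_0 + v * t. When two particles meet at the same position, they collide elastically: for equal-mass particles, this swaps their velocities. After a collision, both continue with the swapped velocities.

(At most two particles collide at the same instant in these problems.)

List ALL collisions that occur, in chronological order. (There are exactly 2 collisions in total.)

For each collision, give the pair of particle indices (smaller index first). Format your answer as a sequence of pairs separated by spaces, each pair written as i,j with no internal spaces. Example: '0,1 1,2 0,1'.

Collision at t=3/4: particles 0 and 1 swap velocities; positions: p0=29/4 p1=29/4 p2=11 p3=20; velocities now: v0=-1 v1=3 v2=0 v3=4
Collision at t=2: particles 1 and 2 swap velocities; positions: p0=6 p1=11 p2=11 p3=25; velocities now: v0=-1 v1=0 v2=3 v3=4

Answer: 0,1 1,2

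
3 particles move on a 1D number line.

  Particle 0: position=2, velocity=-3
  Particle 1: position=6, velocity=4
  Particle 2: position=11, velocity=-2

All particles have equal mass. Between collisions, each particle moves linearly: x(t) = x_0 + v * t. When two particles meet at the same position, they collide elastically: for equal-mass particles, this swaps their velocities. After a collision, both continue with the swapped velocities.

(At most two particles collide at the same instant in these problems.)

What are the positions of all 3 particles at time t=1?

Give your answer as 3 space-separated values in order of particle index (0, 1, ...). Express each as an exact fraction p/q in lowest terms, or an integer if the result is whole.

Answer: -1 9 10

Derivation:
Collision at t=5/6: particles 1 and 2 swap velocities; positions: p0=-1/2 p1=28/3 p2=28/3; velocities now: v0=-3 v1=-2 v2=4
Advance to t=1 (no further collisions before then); velocities: v0=-3 v1=-2 v2=4; positions = -1 9 10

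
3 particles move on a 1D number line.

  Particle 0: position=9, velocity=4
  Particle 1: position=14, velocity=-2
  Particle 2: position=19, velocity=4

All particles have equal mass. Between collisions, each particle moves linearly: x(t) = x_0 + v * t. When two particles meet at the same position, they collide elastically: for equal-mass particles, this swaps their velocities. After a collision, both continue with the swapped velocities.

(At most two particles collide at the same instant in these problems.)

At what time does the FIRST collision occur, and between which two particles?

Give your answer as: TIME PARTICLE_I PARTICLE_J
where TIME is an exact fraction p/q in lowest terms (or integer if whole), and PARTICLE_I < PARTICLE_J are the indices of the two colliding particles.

Pair (0,1): pos 9,14 vel 4,-2 -> gap=5, closing at 6/unit, collide at t=5/6
Pair (1,2): pos 14,19 vel -2,4 -> not approaching (rel speed -6 <= 0)
Earliest collision: t=5/6 between 0 and 1

Answer: 5/6 0 1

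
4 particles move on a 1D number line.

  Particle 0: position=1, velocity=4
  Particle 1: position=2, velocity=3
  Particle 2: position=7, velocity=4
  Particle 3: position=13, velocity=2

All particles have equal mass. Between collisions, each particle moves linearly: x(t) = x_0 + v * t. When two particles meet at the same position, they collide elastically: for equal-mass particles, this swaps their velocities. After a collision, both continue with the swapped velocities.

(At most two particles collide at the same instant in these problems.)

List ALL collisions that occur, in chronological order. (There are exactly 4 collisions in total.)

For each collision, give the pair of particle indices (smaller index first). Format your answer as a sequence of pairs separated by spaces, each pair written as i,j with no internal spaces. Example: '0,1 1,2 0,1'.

Collision at t=1: particles 0 and 1 swap velocities; positions: p0=5 p1=5 p2=11 p3=15; velocities now: v0=3 v1=4 v2=4 v3=2
Collision at t=3: particles 2 and 3 swap velocities; positions: p0=11 p1=13 p2=19 p3=19; velocities now: v0=3 v1=4 v2=2 v3=4
Collision at t=6: particles 1 and 2 swap velocities; positions: p0=20 p1=25 p2=25 p3=31; velocities now: v0=3 v1=2 v2=4 v3=4
Collision at t=11: particles 0 and 1 swap velocities; positions: p0=35 p1=35 p2=45 p3=51; velocities now: v0=2 v1=3 v2=4 v3=4

Answer: 0,1 2,3 1,2 0,1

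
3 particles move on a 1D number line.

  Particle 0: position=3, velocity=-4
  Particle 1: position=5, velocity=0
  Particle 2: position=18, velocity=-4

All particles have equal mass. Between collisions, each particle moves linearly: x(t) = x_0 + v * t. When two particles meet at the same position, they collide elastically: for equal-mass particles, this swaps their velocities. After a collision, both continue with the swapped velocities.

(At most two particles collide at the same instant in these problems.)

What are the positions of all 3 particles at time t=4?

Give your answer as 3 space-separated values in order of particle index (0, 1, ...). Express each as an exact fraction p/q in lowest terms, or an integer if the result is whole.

Collision at t=13/4: particles 1 and 2 swap velocities; positions: p0=-10 p1=5 p2=5; velocities now: v0=-4 v1=-4 v2=0
Advance to t=4 (no further collisions before then); velocities: v0=-4 v1=-4 v2=0; positions = -13 2 5

Answer: -13 2 5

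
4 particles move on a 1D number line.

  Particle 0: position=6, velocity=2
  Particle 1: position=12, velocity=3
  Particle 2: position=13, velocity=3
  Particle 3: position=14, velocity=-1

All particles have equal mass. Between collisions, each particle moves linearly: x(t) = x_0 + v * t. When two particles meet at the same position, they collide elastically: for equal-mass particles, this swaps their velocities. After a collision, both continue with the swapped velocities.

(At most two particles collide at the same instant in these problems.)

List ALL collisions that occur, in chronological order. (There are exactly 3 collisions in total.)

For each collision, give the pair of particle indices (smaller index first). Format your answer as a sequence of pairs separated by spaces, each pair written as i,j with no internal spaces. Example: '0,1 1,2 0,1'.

Collision at t=1/4: particles 2 and 3 swap velocities; positions: p0=13/2 p1=51/4 p2=55/4 p3=55/4; velocities now: v0=2 v1=3 v2=-1 v3=3
Collision at t=1/2: particles 1 and 2 swap velocities; positions: p0=7 p1=27/2 p2=27/2 p3=29/2; velocities now: v0=2 v1=-1 v2=3 v3=3
Collision at t=8/3: particles 0 and 1 swap velocities; positions: p0=34/3 p1=34/3 p2=20 p3=21; velocities now: v0=-1 v1=2 v2=3 v3=3

Answer: 2,3 1,2 0,1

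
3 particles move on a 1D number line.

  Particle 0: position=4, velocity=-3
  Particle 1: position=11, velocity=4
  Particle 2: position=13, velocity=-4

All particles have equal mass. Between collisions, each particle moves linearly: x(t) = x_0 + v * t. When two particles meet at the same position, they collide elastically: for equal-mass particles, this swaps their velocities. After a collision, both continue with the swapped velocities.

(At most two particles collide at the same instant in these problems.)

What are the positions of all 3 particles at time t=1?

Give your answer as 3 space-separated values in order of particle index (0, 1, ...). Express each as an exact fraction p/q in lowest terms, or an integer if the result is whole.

Collision at t=1/4: particles 1 and 2 swap velocities; positions: p0=13/4 p1=12 p2=12; velocities now: v0=-3 v1=-4 v2=4
Advance to t=1 (no further collisions before then); velocities: v0=-3 v1=-4 v2=4; positions = 1 9 15

Answer: 1 9 15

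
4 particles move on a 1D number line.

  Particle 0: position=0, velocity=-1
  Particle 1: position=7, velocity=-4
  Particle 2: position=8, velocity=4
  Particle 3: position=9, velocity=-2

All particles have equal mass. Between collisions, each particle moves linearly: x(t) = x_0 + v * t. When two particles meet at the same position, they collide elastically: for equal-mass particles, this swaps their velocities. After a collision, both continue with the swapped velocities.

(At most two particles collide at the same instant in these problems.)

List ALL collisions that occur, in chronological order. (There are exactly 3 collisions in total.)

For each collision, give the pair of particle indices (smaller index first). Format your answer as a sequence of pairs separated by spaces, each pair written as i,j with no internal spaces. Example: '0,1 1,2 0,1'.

Collision at t=1/6: particles 2 and 3 swap velocities; positions: p0=-1/6 p1=19/3 p2=26/3 p3=26/3; velocities now: v0=-1 v1=-4 v2=-2 v3=4
Collision at t=7/3: particles 0 and 1 swap velocities; positions: p0=-7/3 p1=-7/3 p2=13/3 p3=52/3; velocities now: v0=-4 v1=-1 v2=-2 v3=4
Collision at t=9: particles 1 and 2 swap velocities; positions: p0=-29 p1=-9 p2=-9 p3=44; velocities now: v0=-4 v1=-2 v2=-1 v3=4

Answer: 2,3 0,1 1,2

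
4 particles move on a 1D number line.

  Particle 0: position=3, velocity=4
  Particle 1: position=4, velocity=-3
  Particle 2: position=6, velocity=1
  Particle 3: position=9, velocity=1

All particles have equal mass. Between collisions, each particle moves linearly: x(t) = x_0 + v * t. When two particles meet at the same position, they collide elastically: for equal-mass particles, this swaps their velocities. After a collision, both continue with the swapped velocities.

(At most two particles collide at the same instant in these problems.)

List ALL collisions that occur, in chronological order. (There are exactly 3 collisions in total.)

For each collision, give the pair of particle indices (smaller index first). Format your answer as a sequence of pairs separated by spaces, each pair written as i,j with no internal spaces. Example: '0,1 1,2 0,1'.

Answer: 0,1 1,2 2,3

Derivation:
Collision at t=1/7: particles 0 and 1 swap velocities; positions: p0=25/7 p1=25/7 p2=43/7 p3=64/7; velocities now: v0=-3 v1=4 v2=1 v3=1
Collision at t=1: particles 1 and 2 swap velocities; positions: p0=1 p1=7 p2=7 p3=10; velocities now: v0=-3 v1=1 v2=4 v3=1
Collision at t=2: particles 2 and 3 swap velocities; positions: p0=-2 p1=8 p2=11 p3=11; velocities now: v0=-3 v1=1 v2=1 v3=4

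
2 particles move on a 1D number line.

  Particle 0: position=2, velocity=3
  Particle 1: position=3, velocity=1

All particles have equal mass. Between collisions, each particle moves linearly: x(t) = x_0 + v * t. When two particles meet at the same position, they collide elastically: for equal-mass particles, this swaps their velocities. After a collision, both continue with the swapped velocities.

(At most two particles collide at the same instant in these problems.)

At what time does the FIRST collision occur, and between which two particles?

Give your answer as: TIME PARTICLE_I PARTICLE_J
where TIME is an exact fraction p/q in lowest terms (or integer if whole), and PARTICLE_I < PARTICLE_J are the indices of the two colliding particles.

Pair (0,1): pos 2,3 vel 3,1 -> gap=1, closing at 2/unit, collide at t=1/2
Earliest collision: t=1/2 between 0 and 1

Answer: 1/2 0 1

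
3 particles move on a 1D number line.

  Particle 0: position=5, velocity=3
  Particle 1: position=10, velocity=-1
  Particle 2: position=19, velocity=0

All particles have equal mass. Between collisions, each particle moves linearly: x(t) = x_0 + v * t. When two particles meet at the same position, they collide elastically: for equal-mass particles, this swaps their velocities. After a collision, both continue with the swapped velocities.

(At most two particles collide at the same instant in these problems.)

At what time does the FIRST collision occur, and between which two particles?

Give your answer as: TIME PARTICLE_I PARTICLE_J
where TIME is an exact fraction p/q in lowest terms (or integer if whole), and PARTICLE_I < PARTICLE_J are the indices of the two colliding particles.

Pair (0,1): pos 5,10 vel 3,-1 -> gap=5, closing at 4/unit, collide at t=5/4
Pair (1,2): pos 10,19 vel -1,0 -> not approaching (rel speed -1 <= 0)
Earliest collision: t=5/4 between 0 and 1

Answer: 5/4 0 1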